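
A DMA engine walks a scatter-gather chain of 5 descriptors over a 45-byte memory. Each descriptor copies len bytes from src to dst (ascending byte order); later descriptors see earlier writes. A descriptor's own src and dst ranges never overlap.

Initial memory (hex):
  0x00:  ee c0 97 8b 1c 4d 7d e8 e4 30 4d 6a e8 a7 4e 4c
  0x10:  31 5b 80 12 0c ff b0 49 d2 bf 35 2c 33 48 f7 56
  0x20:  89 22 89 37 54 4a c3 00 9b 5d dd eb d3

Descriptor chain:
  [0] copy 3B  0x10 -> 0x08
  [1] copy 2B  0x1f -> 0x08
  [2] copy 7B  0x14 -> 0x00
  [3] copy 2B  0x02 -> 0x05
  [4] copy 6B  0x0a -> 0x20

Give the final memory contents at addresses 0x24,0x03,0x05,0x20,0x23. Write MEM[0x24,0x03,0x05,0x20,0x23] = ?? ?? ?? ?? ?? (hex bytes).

D0: mem[0x08..0x0a] <- [31 5b 80]
D1: mem[0x08..0x09] <- [56 89]
D2: mem[0x00..0x06] <- [0c ff b0 49 d2 bf 35]
D3: mem[0x05..0x06] <- [b0 49]
D4: mem[0x20..0x25] <- [80 6a e8 a7 4e 4c]
query mem[0x24]=0x4e, mem[0x03]=0x49, mem[0x05]=0xb0, mem[0x20]=0x80, mem[0x23]=0xa7

MEM[0x24,0x03,0x05,0x20,0x23] = 4e 49 b0 80 a7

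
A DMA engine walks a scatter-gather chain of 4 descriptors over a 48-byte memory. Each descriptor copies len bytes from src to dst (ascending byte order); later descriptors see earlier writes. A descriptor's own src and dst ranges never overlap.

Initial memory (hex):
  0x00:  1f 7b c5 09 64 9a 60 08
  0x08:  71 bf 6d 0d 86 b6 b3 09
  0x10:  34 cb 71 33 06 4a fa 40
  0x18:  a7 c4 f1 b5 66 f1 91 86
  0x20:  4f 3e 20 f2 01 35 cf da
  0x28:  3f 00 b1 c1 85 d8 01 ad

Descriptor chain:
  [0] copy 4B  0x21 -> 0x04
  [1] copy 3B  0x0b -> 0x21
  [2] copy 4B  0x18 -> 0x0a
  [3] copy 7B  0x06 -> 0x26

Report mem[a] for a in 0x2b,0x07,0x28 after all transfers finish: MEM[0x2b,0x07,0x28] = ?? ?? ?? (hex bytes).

  after D0: wrote 4B at 0x04 = 3e20f201
  after D1: wrote 3B at 0x21 = 0d86b6
  after D2: wrote 4B at 0x0a = a7c4f1b5
  after D3: wrote 7B at 0x26 = f20171bfa7c4f1
query mem[0x2b]=0xc4, mem[0x07]=0x01, mem[0x28]=0x71

MEM[0x2b,0x07,0x28] = c4 01 71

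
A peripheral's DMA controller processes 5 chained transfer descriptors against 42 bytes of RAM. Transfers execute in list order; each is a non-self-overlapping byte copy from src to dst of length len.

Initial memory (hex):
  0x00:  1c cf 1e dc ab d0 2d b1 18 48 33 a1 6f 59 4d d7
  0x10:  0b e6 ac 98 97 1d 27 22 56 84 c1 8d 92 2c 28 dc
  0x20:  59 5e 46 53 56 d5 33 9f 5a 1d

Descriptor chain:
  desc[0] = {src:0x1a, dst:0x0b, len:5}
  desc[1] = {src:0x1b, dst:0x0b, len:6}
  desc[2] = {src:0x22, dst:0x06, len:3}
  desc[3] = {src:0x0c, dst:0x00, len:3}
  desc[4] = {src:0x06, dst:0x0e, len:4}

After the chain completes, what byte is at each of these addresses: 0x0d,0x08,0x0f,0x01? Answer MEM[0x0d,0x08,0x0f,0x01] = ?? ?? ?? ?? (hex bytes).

MEM[0x0d,0x08,0x0f,0x01] = 2c 56 53 2c

[0] 0x1a->0x0b len=5 : c1 8d 92 2c 28
[1] 0x1b->0x0b len=6 : 8d 92 2c 28 dc 59
[2] 0x22->0x06 len=3 : 46 53 56
[3] 0x0c->0x00 len=3 : 92 2c 28
[4] 0x06->0x0e len=4 : 46 53 56 48
query mem[0x0d]=0x2c, mem[0x08]=0x56, mem[0x0f]=0x53, mem[0x01]=0x2c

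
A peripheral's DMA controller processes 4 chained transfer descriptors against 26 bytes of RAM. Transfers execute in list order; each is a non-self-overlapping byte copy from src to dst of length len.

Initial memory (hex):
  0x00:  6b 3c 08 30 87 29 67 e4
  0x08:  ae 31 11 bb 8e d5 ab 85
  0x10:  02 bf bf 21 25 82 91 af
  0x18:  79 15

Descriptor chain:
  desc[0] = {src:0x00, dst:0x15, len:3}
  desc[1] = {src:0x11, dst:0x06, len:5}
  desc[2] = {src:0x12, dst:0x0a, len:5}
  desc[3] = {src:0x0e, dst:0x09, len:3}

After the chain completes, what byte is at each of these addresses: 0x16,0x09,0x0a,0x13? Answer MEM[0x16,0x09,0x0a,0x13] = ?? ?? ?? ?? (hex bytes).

MEM[0x16,0x09,0x0a,0x13] = 3c 3c 85 21

[0] 0x00->0x15 len=3 : 6b 3c 08
[1] 0x11->0x06 len=5 : bf bf 21 25 6b
[2] 0x12->0x0a len=5 : bf 21 25 6b 3c
[3] 0x0e->0x09 len=3 : 3c 85 02
query mem[0x16]=0x3c, mem[0x09]=0x3c, mem[0x0a]=0x85, mem[0x13]=0x21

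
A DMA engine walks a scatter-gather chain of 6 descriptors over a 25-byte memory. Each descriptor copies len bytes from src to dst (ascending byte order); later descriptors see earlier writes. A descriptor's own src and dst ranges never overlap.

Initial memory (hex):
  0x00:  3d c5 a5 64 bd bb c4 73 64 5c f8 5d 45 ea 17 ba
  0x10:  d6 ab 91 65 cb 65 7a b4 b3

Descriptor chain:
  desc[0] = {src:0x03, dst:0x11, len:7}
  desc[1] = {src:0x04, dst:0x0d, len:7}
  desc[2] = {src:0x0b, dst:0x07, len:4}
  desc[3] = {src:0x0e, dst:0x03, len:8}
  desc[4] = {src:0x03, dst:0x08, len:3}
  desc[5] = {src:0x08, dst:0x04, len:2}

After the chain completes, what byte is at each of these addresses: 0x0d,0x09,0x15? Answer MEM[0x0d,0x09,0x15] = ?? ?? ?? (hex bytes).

#0 dst[0x11+7] := {0x64,0xbd,0xbb,0xc4,0x73,0x64,0x5c}
#1 dst[0x0d+7] := {0xbd,0xbb,0xc4,0x73,0x64,0x5c,0xf8}
#2 dst[0x07+4] := {0x5d,0x45,0xbd,0xbb}
#3 dst[0x03+8] := {0xbb,0xc4,0x73,0x64,0x5c,0xf8,0xc4,0x73}
#4 dst[0x08+3] := {0xbb,0xc4,0x73}
#5 dst[0x04+2] := {0xbb,0xc4}
query mem[0x0d]=0xbd, mem[0x09]=0xc4, mem[0x15]=0x73

MEM[0x0d,0x09,0x15] = bd c4 73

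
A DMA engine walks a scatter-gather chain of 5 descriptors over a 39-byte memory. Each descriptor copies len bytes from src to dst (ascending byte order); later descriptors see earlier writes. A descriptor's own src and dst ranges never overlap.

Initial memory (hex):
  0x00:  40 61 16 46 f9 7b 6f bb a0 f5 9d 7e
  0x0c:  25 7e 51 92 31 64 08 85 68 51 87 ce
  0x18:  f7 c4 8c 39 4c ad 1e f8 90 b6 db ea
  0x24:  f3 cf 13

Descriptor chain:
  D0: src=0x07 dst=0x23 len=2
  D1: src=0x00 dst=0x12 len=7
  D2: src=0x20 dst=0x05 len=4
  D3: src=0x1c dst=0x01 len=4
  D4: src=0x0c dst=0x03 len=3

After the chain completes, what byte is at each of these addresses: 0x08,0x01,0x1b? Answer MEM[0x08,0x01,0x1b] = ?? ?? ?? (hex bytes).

MEM[0x08,0x01,0x1b] = bb 4c 39

[0] 0x07->0x23 len=2 : bb a0
[1] 0x00->0x12 len=7 : 40 61 16 46 f9 7b 6f
[2] 0x20->0x05 len=4 : 90 b6 db bb
[3] 0x1c->0x01 len=4 : 4c ad 1e f8
[4] 0x0c->0x03 len=3 : 25 7e 51
query mem[0x08]=0xbb, mem[0x01]=0x4c, mem[0x1b]=0x39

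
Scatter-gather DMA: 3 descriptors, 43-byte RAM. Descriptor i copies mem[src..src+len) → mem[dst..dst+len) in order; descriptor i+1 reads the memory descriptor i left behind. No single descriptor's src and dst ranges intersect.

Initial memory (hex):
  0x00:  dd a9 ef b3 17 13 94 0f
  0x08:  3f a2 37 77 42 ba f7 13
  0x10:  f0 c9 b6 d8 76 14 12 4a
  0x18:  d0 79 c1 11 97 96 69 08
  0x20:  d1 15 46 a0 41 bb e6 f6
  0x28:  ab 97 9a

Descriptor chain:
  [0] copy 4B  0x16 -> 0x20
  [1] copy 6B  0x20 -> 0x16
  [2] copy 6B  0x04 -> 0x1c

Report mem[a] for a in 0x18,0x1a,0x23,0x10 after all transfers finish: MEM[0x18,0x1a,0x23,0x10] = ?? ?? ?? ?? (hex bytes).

MEM[0x18,0x1a,0x23,0x10] = d0 41 79 f0

[0] 0x16->0x20 len=4 : 12 4a d0 79
[1] 0x20->0x16 len=6 : 12 4a d0 79 41 bb
[2] 0x04->0x1c len=6 : 17 13 94 0f 3f a2
query mem[0x18]=0xd0, mem[0x1a]=0x41, mem[0x23]=0x79, mem[0x10]=0xf0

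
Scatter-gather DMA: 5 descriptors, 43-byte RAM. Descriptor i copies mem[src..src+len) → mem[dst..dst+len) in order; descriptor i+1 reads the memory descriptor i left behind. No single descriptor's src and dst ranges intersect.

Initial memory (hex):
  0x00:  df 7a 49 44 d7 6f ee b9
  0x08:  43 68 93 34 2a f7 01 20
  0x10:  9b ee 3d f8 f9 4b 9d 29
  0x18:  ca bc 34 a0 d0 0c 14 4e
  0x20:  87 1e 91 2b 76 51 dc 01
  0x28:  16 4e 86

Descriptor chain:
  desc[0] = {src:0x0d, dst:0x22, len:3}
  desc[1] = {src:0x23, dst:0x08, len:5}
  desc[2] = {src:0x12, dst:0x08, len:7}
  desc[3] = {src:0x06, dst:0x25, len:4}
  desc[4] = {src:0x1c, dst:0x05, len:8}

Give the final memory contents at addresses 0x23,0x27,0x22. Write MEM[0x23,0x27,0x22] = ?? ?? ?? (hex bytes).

MEM[0x23,0x27,0x22] = 01 3d f7

  after D0: wrote 3B at 0x22 = f70120
  after D1: wrote 5B at 0x08 = 012051dc01
  after D2: wrote 7B at 0x08 = 3df8f94b9d29ca
  after D3: wrote 4B at 0x25 = eeb93df8
  after D4: wrote 8B at 0x05 = d00c144e871ef701
query mem[0x23]=0x01, mem[0x27]=0x3d, mem[0x22]=0xf7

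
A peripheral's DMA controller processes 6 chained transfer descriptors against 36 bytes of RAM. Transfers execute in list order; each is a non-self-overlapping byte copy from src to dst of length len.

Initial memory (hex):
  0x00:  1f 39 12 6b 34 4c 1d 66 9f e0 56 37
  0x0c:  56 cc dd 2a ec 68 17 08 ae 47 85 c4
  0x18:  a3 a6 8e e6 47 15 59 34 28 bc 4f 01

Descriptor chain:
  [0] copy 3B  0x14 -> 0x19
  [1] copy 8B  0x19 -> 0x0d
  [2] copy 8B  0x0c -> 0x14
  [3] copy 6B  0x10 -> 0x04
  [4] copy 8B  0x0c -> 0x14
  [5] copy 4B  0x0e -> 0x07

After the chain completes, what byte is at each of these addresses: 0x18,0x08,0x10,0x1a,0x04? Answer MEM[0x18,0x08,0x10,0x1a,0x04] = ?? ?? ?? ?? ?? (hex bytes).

D0: mem[0x19..0x1b] <- [ae 47 85]
D1: mem[0x0d..0x14] <- [ae 47 85 47 15 59 34 28]
D2: mem[0x14..0x1b] <- [56 ae 47 85 47 15 59 34]
D3: mem[0x04..0x09] <- [47 15 59 34 56 ae]
D4: mem[0x14..0x1b] <- [56 ae 47 85 47 15 59 34]
D5: mem[0x07..0x0a] <- [47 85 47 15]
query mem[0x18]=0x47, mem[0x08]=0x85, mem[0x10]=0x47, mem[0x1a]=0x59, mem[0x04]=0x47

MEM[0x18,0x08,0x10,0x1a,0x04] = 47 85 47 59 47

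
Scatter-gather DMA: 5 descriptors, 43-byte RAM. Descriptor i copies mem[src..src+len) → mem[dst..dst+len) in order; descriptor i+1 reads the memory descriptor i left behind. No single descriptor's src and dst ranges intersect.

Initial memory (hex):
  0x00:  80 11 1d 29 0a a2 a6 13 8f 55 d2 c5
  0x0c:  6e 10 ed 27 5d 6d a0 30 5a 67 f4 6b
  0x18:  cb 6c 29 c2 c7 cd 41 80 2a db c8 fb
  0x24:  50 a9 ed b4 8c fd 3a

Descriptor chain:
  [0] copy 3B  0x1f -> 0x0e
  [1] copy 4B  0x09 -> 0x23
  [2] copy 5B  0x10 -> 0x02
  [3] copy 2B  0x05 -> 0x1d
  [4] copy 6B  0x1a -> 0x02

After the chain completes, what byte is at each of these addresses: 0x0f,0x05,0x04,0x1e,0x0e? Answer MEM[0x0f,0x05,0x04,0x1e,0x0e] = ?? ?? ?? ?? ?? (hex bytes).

D0: mem[0x0e..0x10] <- [80 2a db]
D1: mem[0x23..0x26] <- [55 d2 c5 6e]
D2: mem[0x02..0x06] <- [db 6d a0 30 5a]
D3: mem[0x1d..0x1e] <- [30 5a]
D4: mem[0x02..0x07] <- [29 c2 c7 30 5a 80]
query mem[0x0f]=0x2a, mem[0x05]=0x30, mem[0x04]=0xc7, mem[0x1e]=0x5a, mem[0x0e]=0x80

MEM[0x0f,0x05,0x04,0x1e,0x0e] = 2a 30 c7 5a 80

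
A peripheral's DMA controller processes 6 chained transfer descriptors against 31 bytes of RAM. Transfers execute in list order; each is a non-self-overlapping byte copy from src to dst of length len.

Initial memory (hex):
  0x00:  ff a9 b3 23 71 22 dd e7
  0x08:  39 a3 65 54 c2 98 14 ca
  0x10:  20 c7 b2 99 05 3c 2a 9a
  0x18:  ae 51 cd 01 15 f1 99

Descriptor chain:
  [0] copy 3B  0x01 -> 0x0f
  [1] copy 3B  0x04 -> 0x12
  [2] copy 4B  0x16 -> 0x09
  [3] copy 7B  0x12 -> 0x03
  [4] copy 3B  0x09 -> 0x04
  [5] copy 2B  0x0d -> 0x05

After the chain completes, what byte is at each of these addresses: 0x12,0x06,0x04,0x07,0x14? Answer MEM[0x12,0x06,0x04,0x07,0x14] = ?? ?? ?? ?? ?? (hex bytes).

MEM[0x12,0x06,0x04,0x07,0x14] = 71 14 ae 2a dd

[0] 0x01->0x0f len=3 : a9 b3 23
[1] 0x04->0x12 len=3 : 71 22 dd
[2] 0x16->0x09 len=4 : 2a 9a ae 51
[3] 0x12->0x03 len=7 : 71 22 dd 3c 2a 9a ae
[4] 0x09->0x04 len=3 : ae 9a ae
[5] 0x0d->0x05 len=2 : 98 14
query mem[0x12]=0x71, mem[0x06]=0x14, mem[0x04]=0xae, mem[0x07]=0x2a, mem[0x14]=0xdd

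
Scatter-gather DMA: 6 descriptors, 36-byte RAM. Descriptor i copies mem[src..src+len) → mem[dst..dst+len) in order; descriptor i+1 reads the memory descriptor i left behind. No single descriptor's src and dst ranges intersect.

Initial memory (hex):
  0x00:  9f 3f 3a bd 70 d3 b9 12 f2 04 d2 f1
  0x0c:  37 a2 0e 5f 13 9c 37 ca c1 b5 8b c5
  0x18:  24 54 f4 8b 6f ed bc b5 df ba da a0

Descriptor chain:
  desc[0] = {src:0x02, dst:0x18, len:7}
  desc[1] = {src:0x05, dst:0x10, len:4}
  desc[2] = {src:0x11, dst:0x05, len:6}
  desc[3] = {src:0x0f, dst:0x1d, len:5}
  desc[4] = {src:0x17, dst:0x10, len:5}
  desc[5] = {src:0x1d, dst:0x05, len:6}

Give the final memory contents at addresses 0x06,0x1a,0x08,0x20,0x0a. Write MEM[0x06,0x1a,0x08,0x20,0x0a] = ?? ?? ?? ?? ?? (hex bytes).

MEM[0x06,0x1a,0x08,0x20,0x0a] = d3 70 12 12 da

D0: mem[0x18..0x1e] <- [3a bd 70 d3 b9 12 f2]
D1: mem[0x10..0x13] <- [d3 b9 12 f2]
D2: mem[0x05..0x0a] <- [b9 12 f2 c1 b5 8b]
D3: mem[0x1d..0x21] <- [5f d3 b9 12 f2]
D4: mem[0x10..0x14] <- [c5 3a bd 70 d3]
D5: mem[0x05..0x0a] <- [5f d3 b9 12 f2 da]
query mem[0x06]=0xd3, mem[0x1a]=0x70, mem[0x08]=0x12, mem[0x20]=0x12, mem[0x0a]=0xda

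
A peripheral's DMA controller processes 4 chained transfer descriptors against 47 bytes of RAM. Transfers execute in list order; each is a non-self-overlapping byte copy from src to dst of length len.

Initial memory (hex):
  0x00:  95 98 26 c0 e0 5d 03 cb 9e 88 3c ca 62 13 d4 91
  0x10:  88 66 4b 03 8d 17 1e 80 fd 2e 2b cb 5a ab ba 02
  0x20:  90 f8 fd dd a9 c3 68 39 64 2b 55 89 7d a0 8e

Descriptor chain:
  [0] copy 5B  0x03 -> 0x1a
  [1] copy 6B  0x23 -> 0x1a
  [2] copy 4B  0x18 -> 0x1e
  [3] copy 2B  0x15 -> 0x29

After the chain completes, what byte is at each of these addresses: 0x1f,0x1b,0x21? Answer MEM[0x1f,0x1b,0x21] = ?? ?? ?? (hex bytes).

MEM[0x1f,0x1b,0x21] = 2e a9 a9

[0] 0x03->0x1a len=5 : c0 e0 5d 03 cb
[1] 0x23->0x1a len=6 : dd a9 c3 68 39 64
[2] 0x18->0x1e len=4 : fd 2e dd a9
[3] 0x15->0x29 len=2 : 17 1e
query mem[0x1f]=0x2e, mem[0x1b]=0xa9, mem[0x21]=0xa9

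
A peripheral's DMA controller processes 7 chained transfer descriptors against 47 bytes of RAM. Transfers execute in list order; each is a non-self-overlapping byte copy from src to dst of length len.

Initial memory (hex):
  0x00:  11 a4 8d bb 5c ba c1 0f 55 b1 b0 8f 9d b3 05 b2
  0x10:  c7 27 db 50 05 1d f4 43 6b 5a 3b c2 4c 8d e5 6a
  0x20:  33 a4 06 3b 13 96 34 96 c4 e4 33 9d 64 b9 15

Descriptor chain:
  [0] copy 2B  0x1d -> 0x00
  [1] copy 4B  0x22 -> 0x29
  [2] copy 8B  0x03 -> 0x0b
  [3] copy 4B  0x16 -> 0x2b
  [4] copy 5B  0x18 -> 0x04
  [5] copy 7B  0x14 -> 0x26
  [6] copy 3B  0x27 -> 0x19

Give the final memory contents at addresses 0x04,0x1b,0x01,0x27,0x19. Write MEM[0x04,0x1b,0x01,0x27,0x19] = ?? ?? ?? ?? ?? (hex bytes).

[0] 0x1d->0x00 len=2 : 8d e5
[1] 0x22->0x29 len=4 : 06 3b 13 96
[2] 0x03->0x0b len=8 : bb 5c ba c1 0f 55 b1 b0
[3] 0x16->0x2b len=4 : f4 43 6b 5a
[4] 0x18->0x04 len=5 : 6b 5a 3b c2 4c
[5] 0x14->0x26 len=7 : 05 1d f4 43 6b 5a 3b
[6] 0x27->0x19 len=3 : 1d f4 43
query mem[0x04]=0x6b, mem[0x1b]=0x43, mem[0x01]=0xe5, mem[0x27]=0x1d, mem[0x19]=0x1d

MEM[0x04,0x1b,0x01,0x27,0x19] = 6b 43 e5 1d 1d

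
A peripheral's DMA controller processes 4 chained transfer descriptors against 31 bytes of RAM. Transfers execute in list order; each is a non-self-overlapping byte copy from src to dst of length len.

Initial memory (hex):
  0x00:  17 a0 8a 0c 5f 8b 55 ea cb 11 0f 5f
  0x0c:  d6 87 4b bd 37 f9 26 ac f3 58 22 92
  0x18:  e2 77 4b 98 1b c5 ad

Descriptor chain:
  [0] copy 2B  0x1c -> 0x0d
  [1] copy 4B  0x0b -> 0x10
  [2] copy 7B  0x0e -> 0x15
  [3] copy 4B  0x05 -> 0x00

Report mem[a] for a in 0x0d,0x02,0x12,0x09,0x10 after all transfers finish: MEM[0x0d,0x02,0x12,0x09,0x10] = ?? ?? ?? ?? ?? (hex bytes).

MEM[0x0d,0x02,0x12,0x09,0x10] = 1b ea 1b 11 5f

D0: mem[0x0d..0x0e] <- [1b c5]
D1: mem[0x10..0x13] <- [5f d6 1b c5]
D2: mem[0x15..0x1b] <- [c5 bd 5f d6 1b c5 f3]
D3: mem[0x00..0x03] <- [8b 55 ea cb]
query mem[0x0d]=0x1b, mem[0x02]=0xea, mem[0x12]=0x1b, mem[0x09]=0x11, mem[0x10]=0x5f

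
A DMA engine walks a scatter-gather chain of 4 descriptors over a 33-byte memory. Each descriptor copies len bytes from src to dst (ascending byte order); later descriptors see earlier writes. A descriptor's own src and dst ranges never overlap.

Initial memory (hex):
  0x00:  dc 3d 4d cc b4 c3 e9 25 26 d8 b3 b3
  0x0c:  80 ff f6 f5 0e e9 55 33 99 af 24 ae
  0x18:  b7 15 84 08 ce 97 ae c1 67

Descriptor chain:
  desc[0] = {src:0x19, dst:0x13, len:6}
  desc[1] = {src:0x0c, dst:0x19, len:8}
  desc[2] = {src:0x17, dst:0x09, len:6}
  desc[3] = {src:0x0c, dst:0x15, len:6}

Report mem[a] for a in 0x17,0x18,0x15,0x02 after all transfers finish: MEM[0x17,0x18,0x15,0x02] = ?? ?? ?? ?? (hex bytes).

[0] 0x19->0x13 len=6 : 15 84 08 ce 97 ae
[1] 0x0c->0x19 len=8 : 80 ff f6 f5 0e e9 55 15
[2] 0x17->0x09 len=6 : 97 ae 80 ff f6 f5
[3] 0x0c->0x15 len=6 : ff f6 f5 f5 0e e9
query mem[0x17]=0xf5, mem[0x18]=0xf5, mem[0x15]=0xff, mem[0x02]=0x4d

MEM[0x17,0x18,0x15,0x02] = f5 f5 ff 4d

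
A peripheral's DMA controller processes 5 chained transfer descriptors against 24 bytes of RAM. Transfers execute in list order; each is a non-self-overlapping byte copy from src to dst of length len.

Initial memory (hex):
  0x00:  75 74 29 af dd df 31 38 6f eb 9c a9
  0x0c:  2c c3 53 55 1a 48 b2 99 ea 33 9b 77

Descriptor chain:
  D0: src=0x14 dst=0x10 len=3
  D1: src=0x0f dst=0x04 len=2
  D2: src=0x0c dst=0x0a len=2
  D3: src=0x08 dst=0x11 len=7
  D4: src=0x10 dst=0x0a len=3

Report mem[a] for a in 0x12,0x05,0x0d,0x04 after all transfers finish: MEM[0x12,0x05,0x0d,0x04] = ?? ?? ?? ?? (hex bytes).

[0] 0x14->0x10 len=3 : ea 33 9b
[1] 0x0f->0x04 len=2 : 55 ea
[2] 0x0c->0x0a len=2 : 2c c3
[3] 0x08->0x11 len=7 : 6f eb 2c c3 2c c3 53
[4] 0x10->0x0a len=3 : ea 6f eb
query mem[0x12]=0xeb, mem[0x05]=0xea, mem[0x0d]=0xc3, mem[0x04]=0x55

MEM[0x12,0x05,0x0d,0x04] = eb ea c3 55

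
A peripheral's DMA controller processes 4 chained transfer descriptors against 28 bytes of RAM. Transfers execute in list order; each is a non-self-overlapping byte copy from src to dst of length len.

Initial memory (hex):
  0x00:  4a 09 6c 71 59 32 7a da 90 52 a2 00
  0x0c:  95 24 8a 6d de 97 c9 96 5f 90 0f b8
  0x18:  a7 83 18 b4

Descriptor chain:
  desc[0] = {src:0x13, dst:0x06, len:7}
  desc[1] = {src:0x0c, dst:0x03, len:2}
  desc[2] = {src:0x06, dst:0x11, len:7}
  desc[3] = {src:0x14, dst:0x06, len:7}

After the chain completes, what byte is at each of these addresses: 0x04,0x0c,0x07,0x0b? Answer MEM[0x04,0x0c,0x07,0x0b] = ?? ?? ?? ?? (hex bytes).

MEM[0x04,0x0c,0x07,0x0b] = 24 18 b8 83

D0: mem[0x06..0x0c] <- [96 5f 90 0f b8 a7 83]
D1: mem[0x03..0x04] <- [83 24]
D2: mem[0x11..0x17] <- [96 5f 90 0f b8 a7 83]
D3: mem[0x06..0x0c] <- [0f b8 a7 83 a7 83 18]
query mem[0x04]=0x24, mem[0x0c]=0x18, mem[0x07]=0xb8, mem[0x0b]=0x83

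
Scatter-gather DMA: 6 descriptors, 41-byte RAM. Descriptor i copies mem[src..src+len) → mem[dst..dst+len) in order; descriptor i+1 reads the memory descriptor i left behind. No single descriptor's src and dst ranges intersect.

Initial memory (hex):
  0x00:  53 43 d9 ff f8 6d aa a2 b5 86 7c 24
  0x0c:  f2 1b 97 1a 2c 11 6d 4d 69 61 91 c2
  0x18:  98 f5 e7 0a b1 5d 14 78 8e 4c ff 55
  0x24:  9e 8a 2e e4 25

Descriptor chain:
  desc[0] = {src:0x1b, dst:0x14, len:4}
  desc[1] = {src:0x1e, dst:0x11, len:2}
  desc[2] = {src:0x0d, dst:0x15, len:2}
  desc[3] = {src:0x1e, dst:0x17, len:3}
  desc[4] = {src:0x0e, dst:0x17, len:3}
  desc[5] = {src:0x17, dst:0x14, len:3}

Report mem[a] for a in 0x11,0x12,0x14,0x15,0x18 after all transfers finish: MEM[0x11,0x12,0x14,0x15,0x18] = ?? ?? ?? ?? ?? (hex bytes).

  after D0: wrote 4B at 0x14 = 0ab15d14
  after D1: wrote 2B at 0x11 = 1478
  after D2: wrote 2B at 0x15 = 1b97
  after D3: wrote 3B at 0x17 = 14788e
  after D4: wrote 3B at 0x17 = 971a2c
  after D5: wrote 3B at 0x14 = 971a2c
query mem[0x11]=0x14, mem[0x12]=0x78, mem[0x14]=0x97, mem[0x15]=0x1a, mem[0x18]=0x1a

MEM[0x11,0x12,0x14,0x15,0x18] = 14 78 97 1a 1a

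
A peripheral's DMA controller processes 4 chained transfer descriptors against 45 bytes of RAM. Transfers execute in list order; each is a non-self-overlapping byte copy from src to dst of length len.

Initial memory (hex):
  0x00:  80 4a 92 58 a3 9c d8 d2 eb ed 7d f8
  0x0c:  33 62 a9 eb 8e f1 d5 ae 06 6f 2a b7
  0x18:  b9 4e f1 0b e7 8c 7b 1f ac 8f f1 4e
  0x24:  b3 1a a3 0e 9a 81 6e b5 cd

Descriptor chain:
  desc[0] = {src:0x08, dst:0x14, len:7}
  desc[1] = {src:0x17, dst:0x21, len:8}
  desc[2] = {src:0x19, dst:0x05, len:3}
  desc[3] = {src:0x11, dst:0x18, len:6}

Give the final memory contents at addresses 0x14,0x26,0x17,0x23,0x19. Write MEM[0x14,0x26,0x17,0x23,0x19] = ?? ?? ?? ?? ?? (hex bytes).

MEM[0x14,0x26,0x17,0x23,0x19] = eb e7 f8 62 d5

D0: mem[0x14..0x1a] <- [eb ed 7d f8 33 62 a9]
D1: mem[0x21..0x28] <- [f8 33 62 a9 0b e7 8c 7b]
D2: mem[0x05..0x07] <- [62 a9 0b]
D3: mem[0x18..0x1d] <- [f1 d5 ae eb ed 7d]
query mem[0x14]=0xeb, mem[0x26]=0xe7, mem[0x17]=0xf8, mem[0x23]=0x62, mem[0x19]=0xd5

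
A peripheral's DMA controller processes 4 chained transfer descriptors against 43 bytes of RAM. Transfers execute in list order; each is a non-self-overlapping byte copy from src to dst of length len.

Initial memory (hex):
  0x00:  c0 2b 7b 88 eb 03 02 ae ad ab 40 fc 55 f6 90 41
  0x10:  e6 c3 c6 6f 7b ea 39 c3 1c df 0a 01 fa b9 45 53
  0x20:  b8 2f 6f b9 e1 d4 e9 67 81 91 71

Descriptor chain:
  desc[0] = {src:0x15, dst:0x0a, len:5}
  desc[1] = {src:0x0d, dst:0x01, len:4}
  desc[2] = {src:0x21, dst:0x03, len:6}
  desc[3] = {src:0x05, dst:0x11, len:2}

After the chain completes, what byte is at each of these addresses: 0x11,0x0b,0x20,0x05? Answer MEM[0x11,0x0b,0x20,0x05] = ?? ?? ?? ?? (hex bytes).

  after D0: wrote 5B at 0x0a = ea39c31cdf
  after D1: wrote 4B at 0x01 = 1cdf41e6
  after D2: wrote 6B at 0x03 = 2f6fb9e1d4e9
  after D3: wrote 2B at 0x11 = b9e1
query mem[0x11]=0xb9, mem[0x0b]=0x39, mem[0x20]=0xb8, mem[0x05]=0xb9

MEM[0x11,0x0b,0x20,0x05] = b9 39 b8 b9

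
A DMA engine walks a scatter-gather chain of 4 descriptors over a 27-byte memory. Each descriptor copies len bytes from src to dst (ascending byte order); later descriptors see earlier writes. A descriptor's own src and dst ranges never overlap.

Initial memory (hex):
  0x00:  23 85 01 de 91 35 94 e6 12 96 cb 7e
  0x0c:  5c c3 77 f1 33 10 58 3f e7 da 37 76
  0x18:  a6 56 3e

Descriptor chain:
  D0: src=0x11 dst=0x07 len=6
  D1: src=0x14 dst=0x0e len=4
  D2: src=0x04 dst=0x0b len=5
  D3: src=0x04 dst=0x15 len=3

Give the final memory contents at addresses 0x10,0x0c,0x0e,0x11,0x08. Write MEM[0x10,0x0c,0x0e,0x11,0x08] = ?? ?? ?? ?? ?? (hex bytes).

MEM[0x10,0x0c,0x0e,0x11,0x08] = 37 35 10 76 58

D0: mem[0x07..0x0c] <- [10 58 3f e7 da 37]
D1: mem[0x0e..0x11] <- [e7 da 37 76]
D2: mem[0x0b..0x0f] <- [91 35 94 10 58]
D3: mem[0x15..0x17] <- [91 35 94]
query mem[0x10]=0x37, mem[0x0c]=0x35, mem[0x0e]=0x10, mem[0x11]=0x76, mem[0x08]=0x58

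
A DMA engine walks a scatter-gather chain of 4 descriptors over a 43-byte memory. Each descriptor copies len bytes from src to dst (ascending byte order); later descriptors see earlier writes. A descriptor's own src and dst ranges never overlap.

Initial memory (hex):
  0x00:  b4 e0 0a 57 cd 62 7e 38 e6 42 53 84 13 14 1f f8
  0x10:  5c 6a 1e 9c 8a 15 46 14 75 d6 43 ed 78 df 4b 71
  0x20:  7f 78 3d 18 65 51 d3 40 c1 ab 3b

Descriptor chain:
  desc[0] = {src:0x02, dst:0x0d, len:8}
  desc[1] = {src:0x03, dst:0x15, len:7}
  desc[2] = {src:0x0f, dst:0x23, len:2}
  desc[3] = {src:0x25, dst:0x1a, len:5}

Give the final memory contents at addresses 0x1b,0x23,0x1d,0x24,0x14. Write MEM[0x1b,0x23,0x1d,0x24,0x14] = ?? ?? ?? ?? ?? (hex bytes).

[0] 0x02->0x0d len=8 : 0a 57 cd 62 7e 38 e6 42
[1] 0x03->0x15 len=7 : 57 cd 62 7e 38 e6 42
[2] 0x0f->0x23 len=2 : cd 62
[3] 0x25->0x1a len=5 : 51 d3 40 c1 ab
query mem[0x1b]=0xd3, mem[0x23]=0xcd, mem[0x1d]=0xc1, mem[0x24]=0x62, mem[0x14]=0x42

MEM[0x1b,0x23,0x1d,0x24,0x14] = d3 cd c1 62 42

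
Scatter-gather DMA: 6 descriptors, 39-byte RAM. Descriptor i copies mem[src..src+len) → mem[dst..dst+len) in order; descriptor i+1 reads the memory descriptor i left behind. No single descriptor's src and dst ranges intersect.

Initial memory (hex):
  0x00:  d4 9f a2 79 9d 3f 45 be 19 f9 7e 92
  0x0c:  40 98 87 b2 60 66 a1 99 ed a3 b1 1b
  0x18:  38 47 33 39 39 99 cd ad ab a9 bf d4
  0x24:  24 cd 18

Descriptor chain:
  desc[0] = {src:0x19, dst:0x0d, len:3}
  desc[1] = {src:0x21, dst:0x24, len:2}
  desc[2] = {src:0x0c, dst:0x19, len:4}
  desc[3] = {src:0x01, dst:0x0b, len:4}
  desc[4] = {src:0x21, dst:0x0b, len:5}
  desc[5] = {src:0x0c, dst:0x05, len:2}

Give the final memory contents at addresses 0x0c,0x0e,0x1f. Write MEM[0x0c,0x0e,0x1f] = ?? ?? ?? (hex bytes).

MEM[0x0c,0x0e,0x1f] = bf a9 ad

#0 dst[0x0d+3] := {0x47,0x33,0x39}
#1 dst[0x24+2] := {0xa9,0xbf}
#2 dst[0x19+4] := {0x40,0x47,0x33,0x39}
#3 dst[0x0b+4] := {0x9f,0xa2,0x79,0x9d}
#4 dst[0x0b+5] := {0xa9,0xbf,0xd4,0xa9,0xbf}
#5 dst[0x05+2] := {0xbf,0xd4}
query mem[0x0c]=0xbf, mem[0x0e]=0xa9, mem[0x1f]=0xad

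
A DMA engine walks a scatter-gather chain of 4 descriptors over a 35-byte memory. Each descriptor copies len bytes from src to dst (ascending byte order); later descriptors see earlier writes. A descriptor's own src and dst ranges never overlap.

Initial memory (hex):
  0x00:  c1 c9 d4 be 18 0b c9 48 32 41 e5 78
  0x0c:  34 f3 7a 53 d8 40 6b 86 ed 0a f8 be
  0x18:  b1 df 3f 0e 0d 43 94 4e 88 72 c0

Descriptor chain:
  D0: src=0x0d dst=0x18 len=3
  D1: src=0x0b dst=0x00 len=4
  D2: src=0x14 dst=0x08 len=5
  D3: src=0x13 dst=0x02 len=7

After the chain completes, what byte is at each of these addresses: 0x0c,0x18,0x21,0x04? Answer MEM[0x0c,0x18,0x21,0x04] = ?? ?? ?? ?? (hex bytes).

D0: mem[0x18..0x1a] <- [f3 7a 53]
D1: mem[0x00..0x03] <- [78 34 f3 7a]
D2: mem[0x08..0x0c] <- [ed 0a f8 be f3]
D3: mem[0x02..0x08] <- [86 ed 0a f8 be f3 7a]
query mem[0x0c]=0xf3, mem[0x18]=0xf3, mem[0x21]=0x72, mem[0x04]=0x0a

MEM[0x0c,0x18,0x21,0x04] = f3 f3 72 0a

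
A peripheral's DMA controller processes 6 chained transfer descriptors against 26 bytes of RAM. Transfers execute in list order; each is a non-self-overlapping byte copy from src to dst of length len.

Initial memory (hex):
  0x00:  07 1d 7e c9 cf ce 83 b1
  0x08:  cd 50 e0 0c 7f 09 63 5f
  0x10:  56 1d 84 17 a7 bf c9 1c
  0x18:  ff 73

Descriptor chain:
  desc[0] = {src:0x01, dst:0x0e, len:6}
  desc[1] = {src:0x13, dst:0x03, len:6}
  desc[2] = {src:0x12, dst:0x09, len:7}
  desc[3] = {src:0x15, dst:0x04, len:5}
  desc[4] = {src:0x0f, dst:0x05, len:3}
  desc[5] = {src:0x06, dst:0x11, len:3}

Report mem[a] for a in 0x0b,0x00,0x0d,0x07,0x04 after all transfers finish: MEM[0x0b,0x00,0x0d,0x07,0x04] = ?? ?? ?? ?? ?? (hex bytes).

MEM[0x0b,0x00,0x0d,0x07,0x04] = a7 07 c9 cf bf

D0: mem[0x0e..0x13] <- [1d 7e c9 cf ce 83]
D1: mem[0x03..0x08] <- [83 a7 bf c9 1c ff]
D2: mem[0x09..0x0f] <- [ce 83 a7 bf c9 1c ff]
D3: mem[0x04..0x08] <- [bf c9 1c ff 73]
D4: mem[0x05..0x07] <- [ff c9 cf]
D5: mem[0x11..0x13] <- [c9 cf 73]
query mem[0x0b]=0xa7, mem[0x00]=0x07, mem[0x0d]=0xc9, mem[0x07]=0xcf, mem[0x04]=0xbf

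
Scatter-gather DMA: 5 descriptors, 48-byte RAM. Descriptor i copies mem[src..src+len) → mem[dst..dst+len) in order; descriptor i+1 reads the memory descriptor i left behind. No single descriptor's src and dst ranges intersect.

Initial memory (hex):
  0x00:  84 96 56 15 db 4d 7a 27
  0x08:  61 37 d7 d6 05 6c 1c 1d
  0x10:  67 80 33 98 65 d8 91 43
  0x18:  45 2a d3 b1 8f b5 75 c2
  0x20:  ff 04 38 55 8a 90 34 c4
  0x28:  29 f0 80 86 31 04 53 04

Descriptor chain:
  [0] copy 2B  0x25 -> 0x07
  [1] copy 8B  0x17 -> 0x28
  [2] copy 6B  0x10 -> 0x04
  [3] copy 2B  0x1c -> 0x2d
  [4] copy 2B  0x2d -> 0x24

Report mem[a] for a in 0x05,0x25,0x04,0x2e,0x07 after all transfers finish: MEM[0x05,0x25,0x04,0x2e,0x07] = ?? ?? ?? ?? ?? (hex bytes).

MEM[0x05,0x25,0x04,0x2e,0x07] = 80 b5 67 b5 98

  after D0: wrote 2B at 0x07 = 9034
  after D1: wrote 8B at 0x28 = 43452ad3b18fb575
  after D2: wrote 6B at 0x04 = 6780339865d8
  after D3: wrote 2B at 0x2d = 8fb5
  after D4: wrote 2B at 0x24 = 8fb5
query mem[0x05]=0x80, mem[0x25]=0xb5, mem[0x04]=0x67, mem[0x2e]=0xb5, mem[0x07]=0x98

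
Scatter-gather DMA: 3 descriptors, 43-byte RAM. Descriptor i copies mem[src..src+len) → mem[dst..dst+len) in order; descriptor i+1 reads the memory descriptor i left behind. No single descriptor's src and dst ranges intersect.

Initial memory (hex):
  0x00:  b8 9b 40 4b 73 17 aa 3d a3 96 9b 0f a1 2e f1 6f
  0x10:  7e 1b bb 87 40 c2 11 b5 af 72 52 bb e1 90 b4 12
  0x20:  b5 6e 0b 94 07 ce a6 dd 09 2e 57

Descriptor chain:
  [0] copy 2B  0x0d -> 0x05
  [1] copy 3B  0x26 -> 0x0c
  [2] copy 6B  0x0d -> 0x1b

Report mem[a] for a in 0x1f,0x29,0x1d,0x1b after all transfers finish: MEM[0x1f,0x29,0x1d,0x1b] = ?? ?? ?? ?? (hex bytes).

MEM[0x1f,0x29,0x1d,0x1b] = 1b 2e 6f dd

#0 dst[0x05+2] := {0x2e,0xf1}
#1 dst[0x0c+3] := {0xa6,0xdd,0x09}
#2 dst[0x1b+6] := {0xdd,0x09,0x6f,0x7e,0x1b,0xbb}
query mem[0x1f]=0x1b, mem[0x29]=0x2e, mem[0x1d]=0x6f, mem[0x1b]=0xdd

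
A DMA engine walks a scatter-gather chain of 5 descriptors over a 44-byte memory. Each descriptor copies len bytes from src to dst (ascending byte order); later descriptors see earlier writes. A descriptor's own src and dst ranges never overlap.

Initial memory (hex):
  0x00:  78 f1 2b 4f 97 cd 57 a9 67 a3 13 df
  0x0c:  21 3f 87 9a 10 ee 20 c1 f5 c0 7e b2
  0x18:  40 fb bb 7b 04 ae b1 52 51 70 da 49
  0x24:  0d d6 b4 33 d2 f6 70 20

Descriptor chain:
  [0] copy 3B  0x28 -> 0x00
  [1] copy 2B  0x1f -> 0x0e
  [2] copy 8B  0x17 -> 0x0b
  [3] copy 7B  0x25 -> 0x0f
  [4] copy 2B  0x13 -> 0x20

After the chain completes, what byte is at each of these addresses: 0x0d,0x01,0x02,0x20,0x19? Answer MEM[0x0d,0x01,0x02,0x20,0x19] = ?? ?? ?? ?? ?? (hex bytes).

#0 dst[0x00+3] := {0xd2,0xf6,0x70}
#1 dst[0x0e+2] := {0x52,0x51}
#2 dst[0x0b+8] := {0xb2,0x40,0xfb,0xbb,0x7b,0x04,0xae,0xb1}
#3 dst[0x0f+7] := {0xd6,0xb4,0x33,0xd2,0xf6,0x70,0x20}
#4 dst[0x20+2] := {0xf6,0x70}
query mem[0x0d]=0xfb, mem[0x01]=0xf6, mem[0x02]=0x70, mem[0x20]=0xf6, mem[0x19]=0xfb

MEM[0x0d,0x01,0x02,0x20,0x19] = fb f6 70 f6 fb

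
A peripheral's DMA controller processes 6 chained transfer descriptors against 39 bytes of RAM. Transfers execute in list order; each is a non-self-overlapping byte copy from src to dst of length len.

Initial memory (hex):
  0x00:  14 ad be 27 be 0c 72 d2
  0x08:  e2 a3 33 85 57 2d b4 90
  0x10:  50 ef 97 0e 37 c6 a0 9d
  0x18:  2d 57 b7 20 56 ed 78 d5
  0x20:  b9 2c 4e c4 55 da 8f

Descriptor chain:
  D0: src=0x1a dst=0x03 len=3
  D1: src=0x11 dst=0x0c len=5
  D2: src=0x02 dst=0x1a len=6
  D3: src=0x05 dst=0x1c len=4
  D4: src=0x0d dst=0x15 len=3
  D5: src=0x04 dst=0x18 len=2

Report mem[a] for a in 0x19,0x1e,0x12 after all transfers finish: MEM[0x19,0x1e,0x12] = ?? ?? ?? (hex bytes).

  after D0: wrote 3B at 0x03 = b72056
  after D1: wrote 5B at 0x0c = ef970e37c6
  after D2: wrote 6B at 0x1a = beb7205672d2
  after D3: wrote 4B at 0x1c = 5672d2e2
  after D4: wrote 3B at 0x15 = 970e37
  after D5: wrote 2B at 0x18 = 2056
query mem[0x19]=0x56, mem[0x1e]=0xd2, mem[0x12]=0x97

MEM[0x19,0x1e,0x12] = 56 d2 97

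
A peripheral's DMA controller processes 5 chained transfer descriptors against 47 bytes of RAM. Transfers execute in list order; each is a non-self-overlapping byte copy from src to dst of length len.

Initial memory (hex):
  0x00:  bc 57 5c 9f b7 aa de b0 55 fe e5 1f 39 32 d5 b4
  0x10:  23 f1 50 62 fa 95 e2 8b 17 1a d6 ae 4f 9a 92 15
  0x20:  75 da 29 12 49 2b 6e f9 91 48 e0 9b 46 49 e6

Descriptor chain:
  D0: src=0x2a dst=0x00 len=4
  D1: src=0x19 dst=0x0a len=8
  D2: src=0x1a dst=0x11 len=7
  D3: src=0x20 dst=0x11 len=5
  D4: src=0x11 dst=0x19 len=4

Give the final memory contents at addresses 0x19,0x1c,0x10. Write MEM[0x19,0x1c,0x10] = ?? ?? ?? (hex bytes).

MEM[0x19,0x1c,0x10] = 75 12 15

D0: mem[0x00..0x03] <- [e0 9b 46 49]
D1: mem[0x0a..0x11] <- [1a d6 ae 4f 9a 92 15 75]
D2: mem[0x11..0x17] <- [d6 ae 4f 9a 92 15 75]
D3: mem[0x11..0x15] <- [75 da 29 12 49]
D4: mem[0x19..0x1c] <- [75 da 29 12]
query mem[0x19]=0x75, mem[0x1c]=0x12, mem[0x10]=0x15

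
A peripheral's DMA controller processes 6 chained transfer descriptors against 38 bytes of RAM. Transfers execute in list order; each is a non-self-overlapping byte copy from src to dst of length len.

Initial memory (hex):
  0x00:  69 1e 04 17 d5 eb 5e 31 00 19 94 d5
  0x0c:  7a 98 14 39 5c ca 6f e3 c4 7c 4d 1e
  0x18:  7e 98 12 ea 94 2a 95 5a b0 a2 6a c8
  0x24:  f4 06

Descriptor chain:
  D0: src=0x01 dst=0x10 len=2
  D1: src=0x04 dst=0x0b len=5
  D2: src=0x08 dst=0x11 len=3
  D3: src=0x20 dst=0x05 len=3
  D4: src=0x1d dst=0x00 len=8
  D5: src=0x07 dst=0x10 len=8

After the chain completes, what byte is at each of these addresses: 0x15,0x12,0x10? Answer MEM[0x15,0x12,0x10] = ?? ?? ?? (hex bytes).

MEM[0x15,0x12,0x10] = eb 19 f4

D0: mem[0x10..0x11] <- [1e 04]
D1: mem[0x0b..0x0f] <- [d5 eb 5e 31 00]
D2: mem[0x11..0x13] <- [00 19 94]
D3: mem[0x05..0x07] <- [b0 a2 6a]
D4: mem[0x00..0x07] <- [2a 95 5a b0 a2 6a c8 f4]
D5: mem[0x10..0x17] <- [f4 00 19 94 d5 eb 5e 31]
query mem[0x15]=0xeb, mem[0x12]=0x19, mem[0x10]=0xf4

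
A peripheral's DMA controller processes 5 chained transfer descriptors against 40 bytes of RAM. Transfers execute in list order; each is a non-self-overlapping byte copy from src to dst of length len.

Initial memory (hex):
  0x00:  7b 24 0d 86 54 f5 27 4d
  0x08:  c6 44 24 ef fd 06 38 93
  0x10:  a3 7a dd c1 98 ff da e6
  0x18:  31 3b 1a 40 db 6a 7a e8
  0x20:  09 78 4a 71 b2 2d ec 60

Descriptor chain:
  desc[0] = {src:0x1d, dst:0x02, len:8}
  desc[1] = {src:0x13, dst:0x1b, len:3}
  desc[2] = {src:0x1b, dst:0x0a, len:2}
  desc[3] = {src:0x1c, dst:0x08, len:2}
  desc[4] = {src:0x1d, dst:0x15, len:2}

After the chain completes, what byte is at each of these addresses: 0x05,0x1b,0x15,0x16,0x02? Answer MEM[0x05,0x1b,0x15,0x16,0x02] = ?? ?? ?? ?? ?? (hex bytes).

MEM[0x05,0x1b,0x15,0x16,0x02] = 09 c1 ff 7a 6a

  after D0: wrote 8B at 0x02 = 6a7ae809784a71b2
  after D1: wrote 3B at 0x1b = c198ff
  after D2: wrote 2B at 0x0a = c198
  after D3: wrote 2B at 0x08 = 98ff
  after D4: wrote 2B at 0x15 = ff7a
query mem[0x05]=0x09, mem[0x1b]=0xc1, mem[0x15]=0xff, mem[0x16]=0x7a, mem[0x02]=0x6a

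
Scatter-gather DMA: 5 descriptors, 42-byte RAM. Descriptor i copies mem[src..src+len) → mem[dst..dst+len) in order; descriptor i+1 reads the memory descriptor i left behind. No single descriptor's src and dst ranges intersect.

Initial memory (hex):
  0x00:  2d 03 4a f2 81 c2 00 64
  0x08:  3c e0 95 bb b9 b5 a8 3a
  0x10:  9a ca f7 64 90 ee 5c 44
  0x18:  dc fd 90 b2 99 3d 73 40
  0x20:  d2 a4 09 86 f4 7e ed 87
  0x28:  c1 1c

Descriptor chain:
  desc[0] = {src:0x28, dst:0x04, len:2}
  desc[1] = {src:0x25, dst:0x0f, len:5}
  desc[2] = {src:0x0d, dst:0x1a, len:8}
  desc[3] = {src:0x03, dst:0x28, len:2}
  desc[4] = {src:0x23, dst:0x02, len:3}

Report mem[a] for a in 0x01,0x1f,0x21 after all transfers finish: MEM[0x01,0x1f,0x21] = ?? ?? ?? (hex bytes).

[0] 0x28->0x04 len=2 : c1 1c
[1] 0x25->0x0f len=5 : 7e ed 87 c1 1c
[2] 0x0d->0x1a len=8 : b5 a8 7e ed 87 c1 1c 90
[3] 0x03->0x28 len=2 : f2 c1
[4] 0x23->0x02 len=3 : 86 f4 7e
query mem[0x01]=0x03, mem[0x1f]=0xc1, mem[0x21]=0x90

MEM[0x01,0x1f,0x21] = 03 c1 90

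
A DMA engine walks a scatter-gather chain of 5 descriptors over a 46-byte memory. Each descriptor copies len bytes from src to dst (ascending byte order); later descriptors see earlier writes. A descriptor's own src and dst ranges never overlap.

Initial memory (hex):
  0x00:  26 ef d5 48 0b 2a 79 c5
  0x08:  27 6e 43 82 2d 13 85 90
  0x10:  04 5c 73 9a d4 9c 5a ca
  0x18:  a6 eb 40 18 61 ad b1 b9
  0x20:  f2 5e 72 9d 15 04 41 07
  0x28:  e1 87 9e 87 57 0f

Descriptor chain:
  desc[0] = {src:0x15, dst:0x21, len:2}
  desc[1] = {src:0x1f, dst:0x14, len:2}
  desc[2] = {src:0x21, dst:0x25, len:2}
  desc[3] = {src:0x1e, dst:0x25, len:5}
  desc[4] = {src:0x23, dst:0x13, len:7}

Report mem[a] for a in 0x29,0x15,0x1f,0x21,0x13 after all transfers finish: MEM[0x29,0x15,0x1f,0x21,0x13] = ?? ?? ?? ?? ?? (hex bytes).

MEM[0x29,0x15,0x1f,0x21,0x13] = 5a b1 b9 9c 9d

  after D0: wrote 2B at 0x21 = 9c5a
  after D1: wrote 2B at 0x14 = b9f2
  after D2: wrote 2B at 0x25 = 9c5a
  after D3: wrote 5B at 0x25 = b1b9f29c5a
  after D4: wrote 7B at 0x13 = 9d15b1b9f29c5a
query mem[0x29]=0x5a, mem[0x15]=0xb1, mem[0x1f]=0xb9, mem[0x21]=0x9c, mem[0x13]=0x9d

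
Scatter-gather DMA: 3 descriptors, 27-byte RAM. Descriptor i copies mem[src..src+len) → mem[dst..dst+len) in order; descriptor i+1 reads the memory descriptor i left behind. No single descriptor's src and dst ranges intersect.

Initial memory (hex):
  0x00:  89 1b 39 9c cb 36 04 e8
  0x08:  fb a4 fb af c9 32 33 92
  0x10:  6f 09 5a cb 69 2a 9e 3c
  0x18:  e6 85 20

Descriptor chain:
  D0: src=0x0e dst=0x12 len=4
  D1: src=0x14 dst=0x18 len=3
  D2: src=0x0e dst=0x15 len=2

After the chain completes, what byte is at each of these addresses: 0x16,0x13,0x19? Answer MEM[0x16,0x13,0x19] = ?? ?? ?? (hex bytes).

D0: mem[0x12..0x15] <- [33 92 6f 09]
D1: mem[0x18..0x1a] <- [6f 09 9e]
D2: mem[0x15..0x16] <- [33 92]
query mem[0x16]=0x92, mem[0x13]=0x92, mem[0x19]=0x09

MEM[0x16,0x13,0x19] = 92 92 09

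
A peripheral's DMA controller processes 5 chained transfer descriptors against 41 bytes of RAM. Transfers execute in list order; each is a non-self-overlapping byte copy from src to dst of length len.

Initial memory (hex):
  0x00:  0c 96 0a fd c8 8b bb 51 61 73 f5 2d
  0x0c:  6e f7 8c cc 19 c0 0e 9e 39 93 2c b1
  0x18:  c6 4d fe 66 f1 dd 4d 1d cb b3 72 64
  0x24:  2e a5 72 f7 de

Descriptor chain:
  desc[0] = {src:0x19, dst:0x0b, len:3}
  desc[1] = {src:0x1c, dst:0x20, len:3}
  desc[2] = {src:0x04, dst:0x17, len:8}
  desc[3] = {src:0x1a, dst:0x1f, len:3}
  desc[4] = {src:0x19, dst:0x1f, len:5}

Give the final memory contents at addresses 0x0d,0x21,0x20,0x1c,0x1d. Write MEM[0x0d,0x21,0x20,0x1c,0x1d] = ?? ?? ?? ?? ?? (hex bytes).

MEM[0x0d,0x21,0x20,0x1c,0x1d] = 66 61 51 73 f5

#0 dst[0x0b+3] := {0x4d,0xfe,0x66}
#1 dst[0x20+3] := {0xf1,0xdd,0x4d}
#2 dst[0x17+8] := {0xc8,0x8b,0xbb,0x51,0x61,0x73,0xf5,0x4d}
#3 dst[0x1f+3] := {0x51,0x61,0x73}
#4 dst[0x1f+5] := {0xbb,0x51,0x61,0x73,0xf5}
query mem[0x0d]=0x66, mem[0x21]=0x61, mem[0x20]=0x51, mem[0x1c]=0x73, mem[0x1d]=0xf5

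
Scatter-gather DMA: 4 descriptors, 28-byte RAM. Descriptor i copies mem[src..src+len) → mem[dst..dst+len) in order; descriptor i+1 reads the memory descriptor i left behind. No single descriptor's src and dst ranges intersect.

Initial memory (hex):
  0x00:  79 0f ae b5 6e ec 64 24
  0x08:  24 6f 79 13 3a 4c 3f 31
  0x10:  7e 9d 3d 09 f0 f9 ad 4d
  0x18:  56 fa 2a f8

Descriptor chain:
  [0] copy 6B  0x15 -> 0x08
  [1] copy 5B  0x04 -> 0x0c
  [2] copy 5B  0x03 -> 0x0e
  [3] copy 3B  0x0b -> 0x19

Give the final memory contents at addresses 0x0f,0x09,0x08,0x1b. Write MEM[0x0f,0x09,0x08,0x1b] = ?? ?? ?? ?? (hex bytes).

MEM[0x0f,0x09,0x08,0x1b] = 6e ad f9 ec

D0: mem[0x08..0x0d] <- [f9 ad 4d 56 fa 2a]
D1: mem[0x0c..0x10] <- [6e ec 64 24 f9]
D2: mem[0x0e..0x12] <- [b5 6e ec 64 24]
D3: mem[0x19..0x1b] <- [56 6e ec]
query mem[0x0f]=0x6e, mem[0x09]=0xad, mem[0x08]=0xf9, mem[0x1b]=0xec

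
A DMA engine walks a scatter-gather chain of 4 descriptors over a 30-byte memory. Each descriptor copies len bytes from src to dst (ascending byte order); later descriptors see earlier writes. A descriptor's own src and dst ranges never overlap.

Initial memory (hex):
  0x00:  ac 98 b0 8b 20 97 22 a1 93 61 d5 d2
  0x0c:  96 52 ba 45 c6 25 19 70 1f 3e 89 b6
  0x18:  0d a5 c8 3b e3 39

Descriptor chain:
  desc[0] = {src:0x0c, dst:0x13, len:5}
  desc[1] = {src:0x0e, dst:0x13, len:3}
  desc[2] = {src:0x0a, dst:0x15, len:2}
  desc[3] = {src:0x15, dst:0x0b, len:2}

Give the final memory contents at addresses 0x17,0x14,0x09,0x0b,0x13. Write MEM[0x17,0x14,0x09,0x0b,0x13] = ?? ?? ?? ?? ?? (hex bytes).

MEM[0x17,0x14,0x09,0x0b,0x13] = c6 45 61 d5 ba

#0 dst[0x13+5] := {0x96,0x52,0xba,0x45,0xc6}
#1 dst[0x13+3] := {0xba,0x45,0xc6}
#2 dst[0x15+2] := {0xd5,0xd2}
#3 dst[0x0b+2] := {0xd5,0xd2}
query mem[0x17]=0xc6, mem[0x14]=0x45, mem[0x09]=0x61, mem[0x0b]=0xd5, mem[0x13]=0xba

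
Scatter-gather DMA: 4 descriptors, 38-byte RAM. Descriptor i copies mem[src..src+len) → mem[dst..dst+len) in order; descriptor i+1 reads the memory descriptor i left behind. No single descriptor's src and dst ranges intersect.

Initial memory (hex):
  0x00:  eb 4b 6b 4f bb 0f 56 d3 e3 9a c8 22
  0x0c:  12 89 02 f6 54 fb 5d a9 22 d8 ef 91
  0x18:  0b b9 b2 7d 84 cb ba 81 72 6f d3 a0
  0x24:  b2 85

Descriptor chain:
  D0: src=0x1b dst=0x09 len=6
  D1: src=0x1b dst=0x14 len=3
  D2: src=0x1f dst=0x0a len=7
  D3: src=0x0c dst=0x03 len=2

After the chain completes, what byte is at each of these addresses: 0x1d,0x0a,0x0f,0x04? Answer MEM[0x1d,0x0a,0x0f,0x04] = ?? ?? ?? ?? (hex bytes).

[0] 0x1b->0x09 len=6 : 7d 84 cb ba 81 72
[1] 0x1b->0x14 len=3 : 7d 84 cb
[2] 0x1f->0x0a len=7 : 81 72 6f d3 a0 b2 85
[3] 0x0c->0x03 len=2 : 6f d3
query mem[0x1d]=0xcb, mem[0x0a]=0x81, mem[0x0f]=0xb2, mem[0x04]=0xd3

MEM[0x1d,0x0a,0x0f,0x04] = cb 81 b2 d3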